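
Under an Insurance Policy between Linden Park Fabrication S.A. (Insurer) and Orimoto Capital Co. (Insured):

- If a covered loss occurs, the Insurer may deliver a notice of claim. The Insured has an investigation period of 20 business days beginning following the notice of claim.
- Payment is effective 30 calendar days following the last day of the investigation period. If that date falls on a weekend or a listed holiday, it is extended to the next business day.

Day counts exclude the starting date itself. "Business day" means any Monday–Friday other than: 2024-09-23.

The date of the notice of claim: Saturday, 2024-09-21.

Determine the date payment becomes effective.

From Saturday, 2024-09-21, 20 business days (Sep 24, Sep 25, Sep 26, Sep 27, …, Oct 17, Oct 18, Oct 21, skipping weekends and the listed holiday on Sep 23) brings us to Monday, 2024-10-21, which is the last day of the investigation period.
Adding 30 calendar days to 2024-10-21 gives 2024-11-20, which is the date payment becomes effective. 2024-11-20 is a Wednesday and is not a listed holiday, so no roll-forward applies.

2024-11-20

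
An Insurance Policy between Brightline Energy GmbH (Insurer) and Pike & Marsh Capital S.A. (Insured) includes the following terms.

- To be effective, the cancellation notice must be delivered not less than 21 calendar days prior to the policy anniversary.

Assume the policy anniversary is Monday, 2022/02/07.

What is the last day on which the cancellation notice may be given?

Counting back 21 calendar days from 2022/02/07 gives 2022/01/17.

2022/01/17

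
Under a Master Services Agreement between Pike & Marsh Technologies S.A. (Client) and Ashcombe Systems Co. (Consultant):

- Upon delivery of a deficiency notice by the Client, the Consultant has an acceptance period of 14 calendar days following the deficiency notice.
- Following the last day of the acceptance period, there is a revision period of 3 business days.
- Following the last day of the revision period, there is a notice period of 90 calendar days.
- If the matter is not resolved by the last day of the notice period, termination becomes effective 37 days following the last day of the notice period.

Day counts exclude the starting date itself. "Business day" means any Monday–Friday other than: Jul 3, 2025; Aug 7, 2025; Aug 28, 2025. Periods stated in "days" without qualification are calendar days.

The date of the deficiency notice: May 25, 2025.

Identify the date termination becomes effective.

Adding 14 calendar days to May 25, 2025 gives Jun 8, 2025, which is the last day of the acceptance period.
The last day of the revision period: counting 3 business days from Sunday, Jun 8, 2025 (Jun 9, Jun 10, Jun 11, skipping weekends) reaches Wednesday, Jun 11, 2025.
The last day of the notice period: 90 calendar days after Jun 11, 2025 is Sep 9, 2025.
The date termination becomes effective: Sep 9, 2025 + 37 days = Oct 16, 2025.

Oct 16, 2025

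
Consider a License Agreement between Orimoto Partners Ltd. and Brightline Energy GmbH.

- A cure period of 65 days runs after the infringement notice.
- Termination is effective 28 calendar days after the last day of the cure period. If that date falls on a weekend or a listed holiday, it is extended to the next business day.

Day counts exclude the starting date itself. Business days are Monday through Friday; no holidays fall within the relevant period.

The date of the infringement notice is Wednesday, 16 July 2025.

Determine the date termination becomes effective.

17 October 2025

The last day of the cure period: 65 calendar days after 16 July 2025 is 19 September 2025.
The date termination becomes effective: 19 September 2025 + 28 days = 17 October 2025. 17 October 2025 is a Friday, so no roll-forward applies.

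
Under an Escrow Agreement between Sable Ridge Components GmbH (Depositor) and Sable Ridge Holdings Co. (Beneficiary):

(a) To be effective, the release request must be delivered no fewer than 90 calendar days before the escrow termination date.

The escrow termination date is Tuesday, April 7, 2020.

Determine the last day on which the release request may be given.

Counting back 90 calendar days from April 7, 2020 gives January 8, 2020.

January 8, 2020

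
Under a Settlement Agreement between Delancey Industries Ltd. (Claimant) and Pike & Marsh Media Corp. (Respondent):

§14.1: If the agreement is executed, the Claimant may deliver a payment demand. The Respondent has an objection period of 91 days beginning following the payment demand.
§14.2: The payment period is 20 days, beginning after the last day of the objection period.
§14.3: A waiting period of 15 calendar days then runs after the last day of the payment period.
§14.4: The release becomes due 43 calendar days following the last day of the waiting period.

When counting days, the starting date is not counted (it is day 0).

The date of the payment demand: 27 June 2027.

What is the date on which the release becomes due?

The last day of the objection period: 27 June 2027 + 91 days = 26 September 2027.
The last day of the payment period: 26 September 2027 + 20 days = 16 October 2027.
Adding 15 calendar days to 16 October 2027 gives 31 October 2027, which is the last day of the waiting period.
The date on which the release becomes due: 43 calendar days after 31 October 2027 is 13 December 2027.

13 December 2027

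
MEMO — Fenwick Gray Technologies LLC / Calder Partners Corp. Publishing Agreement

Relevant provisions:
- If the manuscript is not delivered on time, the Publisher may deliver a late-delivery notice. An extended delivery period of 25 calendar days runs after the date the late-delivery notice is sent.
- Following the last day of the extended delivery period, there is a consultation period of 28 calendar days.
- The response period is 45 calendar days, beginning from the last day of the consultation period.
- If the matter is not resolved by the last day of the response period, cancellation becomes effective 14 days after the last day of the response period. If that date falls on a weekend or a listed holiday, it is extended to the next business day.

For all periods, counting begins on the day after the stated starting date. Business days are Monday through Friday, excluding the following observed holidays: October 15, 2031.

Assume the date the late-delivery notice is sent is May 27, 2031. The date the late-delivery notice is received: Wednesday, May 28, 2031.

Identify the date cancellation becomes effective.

The last day of the extended delivery period: May 27, 2031 + 25 days = June 21, 2031.
The last day of the consultation period: June 21, 2031 + 28 days = July 19, 2031.
The last day of the response period: 45 calendar days after July 19, 2031 is September 2, 2031.
The date cancellation becomes effective: September 2, 2031 + 14 days = September 16, 2031. September 16, 2031 is a Tuesday and is not a listed holiday, so no roll-forward applies.

September 16, 2031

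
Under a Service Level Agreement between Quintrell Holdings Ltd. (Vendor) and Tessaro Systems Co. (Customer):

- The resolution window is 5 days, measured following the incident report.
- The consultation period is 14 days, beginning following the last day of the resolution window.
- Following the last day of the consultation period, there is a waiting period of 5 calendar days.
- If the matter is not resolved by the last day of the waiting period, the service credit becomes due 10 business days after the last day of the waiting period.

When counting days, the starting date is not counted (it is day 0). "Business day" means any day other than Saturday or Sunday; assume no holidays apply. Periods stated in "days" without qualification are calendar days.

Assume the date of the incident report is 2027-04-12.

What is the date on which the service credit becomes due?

The last day of the resolution window: 5 calendar days after 2027-04-12 is 2027-04-17.
Adding 14 calendar days to 2027-04-17 gives 2027-05-01, which is the last day of the consultation period.
The last day of the waiting period: 2027-05-01 + 5 days = 2027-05-06.
The date on which the service credit becomes due: counting 10 business days from Thursday, 2027-05-06 (May 7, May 10, May 11, May 12, May 13, May 14, May 17, May 18, May 19, May 20, skipping weekends) reaches Thursday, 2027-05-20.

2027-05-20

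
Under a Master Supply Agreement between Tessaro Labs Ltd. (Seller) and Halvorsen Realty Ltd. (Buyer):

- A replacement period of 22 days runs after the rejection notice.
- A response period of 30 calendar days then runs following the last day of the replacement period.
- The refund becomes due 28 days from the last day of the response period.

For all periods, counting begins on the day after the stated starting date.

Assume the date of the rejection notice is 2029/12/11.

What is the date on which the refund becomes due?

The last day of the replacement period: 2029/12/11 + 22 days = 2030/01/02.
The last day of the response period: 30 calendar days after 2030/01/02 is 2030/02/01.
The date on which the refund becomes due: 28 calendar days after 2030/02/01 is 2030/03/01.

2030/03/01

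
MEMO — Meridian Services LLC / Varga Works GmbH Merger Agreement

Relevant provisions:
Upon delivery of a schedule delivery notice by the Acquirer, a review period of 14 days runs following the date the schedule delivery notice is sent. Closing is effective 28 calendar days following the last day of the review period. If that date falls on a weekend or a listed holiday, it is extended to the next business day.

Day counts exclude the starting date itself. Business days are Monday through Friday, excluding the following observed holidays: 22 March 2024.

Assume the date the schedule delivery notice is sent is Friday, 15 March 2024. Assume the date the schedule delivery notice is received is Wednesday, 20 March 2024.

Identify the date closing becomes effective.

26 April 2024

The last day of the review period: 14 calendar days after 15 March 2024 is 29 March 2024.
The date closing becomes effective: 29 March 2024 + 28 days = 26 April 2024. 26 April 2024 is a Friday and is not a listed holiday, so no roll-forward applies.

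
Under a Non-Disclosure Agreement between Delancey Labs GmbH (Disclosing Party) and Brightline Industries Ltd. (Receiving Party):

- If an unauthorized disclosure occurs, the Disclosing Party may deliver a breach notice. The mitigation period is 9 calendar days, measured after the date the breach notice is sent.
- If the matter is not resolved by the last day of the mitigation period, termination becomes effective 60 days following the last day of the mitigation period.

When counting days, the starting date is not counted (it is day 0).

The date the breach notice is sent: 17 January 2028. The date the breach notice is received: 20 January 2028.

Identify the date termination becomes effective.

26 March 2028

Adding 9 calendar days to 17 January 2028 gives 26 January 2028, which is the last day of the mitigation period.
The date termination becomes effective: 26 January 2028 + 60 days = 26 March 2028.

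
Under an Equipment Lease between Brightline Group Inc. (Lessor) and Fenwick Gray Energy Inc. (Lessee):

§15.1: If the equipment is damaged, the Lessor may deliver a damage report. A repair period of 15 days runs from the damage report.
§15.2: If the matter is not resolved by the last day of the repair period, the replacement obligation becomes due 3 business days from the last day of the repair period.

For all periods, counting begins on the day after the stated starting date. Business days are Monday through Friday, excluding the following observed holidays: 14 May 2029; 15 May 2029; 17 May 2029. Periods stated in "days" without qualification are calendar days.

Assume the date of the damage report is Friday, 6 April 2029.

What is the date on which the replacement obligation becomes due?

25 April 2029

Adding 15 calendar days to 6 April 2029 gives 21 April 2029, which is the last day of the repair period.
The date on which the replacement obligation becomes due: 3 business days after Saturday, 21 April 2029, skipping weekends — Apr 23, Apr 24, Apr 25 — lands on Wednesday, 25 April 2029.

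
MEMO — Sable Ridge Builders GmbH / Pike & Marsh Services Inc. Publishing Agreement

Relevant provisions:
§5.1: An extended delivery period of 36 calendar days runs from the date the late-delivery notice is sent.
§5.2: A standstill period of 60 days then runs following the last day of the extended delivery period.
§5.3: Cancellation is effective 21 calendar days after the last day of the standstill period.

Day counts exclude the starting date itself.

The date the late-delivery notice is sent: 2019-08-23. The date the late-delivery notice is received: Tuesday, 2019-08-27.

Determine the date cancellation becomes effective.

Adding 36 calendar days to 2019-08-23 gives 2019-09-28, which is the last day of the extended delivery period.
The last day of the standstill period: 2019-09-28 + 60 days = 2019-11-27.
The date cancellation becomes effective: 21 calendar days after 2019-11-27 is 2019-12-18.

2019-12-18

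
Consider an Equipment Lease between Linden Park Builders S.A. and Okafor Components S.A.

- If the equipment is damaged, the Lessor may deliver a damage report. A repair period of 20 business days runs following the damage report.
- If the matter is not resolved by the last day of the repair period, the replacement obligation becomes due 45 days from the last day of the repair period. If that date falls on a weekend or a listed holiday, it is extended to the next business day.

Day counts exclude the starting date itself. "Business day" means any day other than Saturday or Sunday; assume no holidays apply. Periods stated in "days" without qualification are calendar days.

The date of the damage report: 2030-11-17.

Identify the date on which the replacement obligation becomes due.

From Sunday, 2030-11-17, 20 business days (Nov 18, Nov 19, Nov 20, Nov 21, …, Dec 11, Dec 12, Dec 13, skipping weekends) brings us to Friday, 2030-12-13, which is the last day of the repair period.
The date on which the replacement obligation becomes due: 2030-12-13 + 45 days = 2031-01-27. 2031-01-27 is a Monday, so no roll-forward applies.

2031-01-27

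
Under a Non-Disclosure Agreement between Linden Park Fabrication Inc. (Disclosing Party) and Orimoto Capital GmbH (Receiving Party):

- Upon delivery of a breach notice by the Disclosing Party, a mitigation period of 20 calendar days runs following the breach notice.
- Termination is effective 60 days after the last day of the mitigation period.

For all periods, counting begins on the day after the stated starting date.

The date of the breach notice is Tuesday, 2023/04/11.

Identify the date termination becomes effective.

Adding 20 calendar days to 2023/04/11 gives 2023/05/01, which is the last day of the mitigation period.
The date termination becomes effective: 60 calendar days after 2023/05/01 is 2023/06/30.

2023/06/30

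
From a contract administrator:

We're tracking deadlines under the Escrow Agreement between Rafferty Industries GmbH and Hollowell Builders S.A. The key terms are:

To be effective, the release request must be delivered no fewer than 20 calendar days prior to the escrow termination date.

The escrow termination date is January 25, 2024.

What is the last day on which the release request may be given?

January 25, 2024 minus 20 days is January 5, 2024.

January 5, 2024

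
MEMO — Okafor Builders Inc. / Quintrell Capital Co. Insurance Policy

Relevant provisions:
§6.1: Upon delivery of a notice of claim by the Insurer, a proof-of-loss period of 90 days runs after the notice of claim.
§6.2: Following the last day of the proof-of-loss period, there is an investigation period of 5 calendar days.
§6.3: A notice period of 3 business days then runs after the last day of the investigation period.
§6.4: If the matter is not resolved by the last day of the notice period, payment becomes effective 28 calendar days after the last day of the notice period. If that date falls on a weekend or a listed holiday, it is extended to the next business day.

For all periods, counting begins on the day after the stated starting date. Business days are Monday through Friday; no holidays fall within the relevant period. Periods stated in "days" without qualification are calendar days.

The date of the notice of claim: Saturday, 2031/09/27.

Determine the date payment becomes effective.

The last day of the proof-of-loss period: 2031/09/27 + 90 days = 2031/12/26.
The last day of the investigation period: 5 calendar days after 2031/12/26 is 2031/12/31.
From Wednesday, 2031/12/31, 3 business days (Jan 1, Jan 2, Jan 5, skipping weekends) brings us to Monday, 2032/01/05, which is the last day of the notice period.
The date payment becomes effective: 28 calendar days after 2032/01/05 is 2032/02/02. 2032/02/02 is a Monday, so no roll-forward applies.

2032/02/02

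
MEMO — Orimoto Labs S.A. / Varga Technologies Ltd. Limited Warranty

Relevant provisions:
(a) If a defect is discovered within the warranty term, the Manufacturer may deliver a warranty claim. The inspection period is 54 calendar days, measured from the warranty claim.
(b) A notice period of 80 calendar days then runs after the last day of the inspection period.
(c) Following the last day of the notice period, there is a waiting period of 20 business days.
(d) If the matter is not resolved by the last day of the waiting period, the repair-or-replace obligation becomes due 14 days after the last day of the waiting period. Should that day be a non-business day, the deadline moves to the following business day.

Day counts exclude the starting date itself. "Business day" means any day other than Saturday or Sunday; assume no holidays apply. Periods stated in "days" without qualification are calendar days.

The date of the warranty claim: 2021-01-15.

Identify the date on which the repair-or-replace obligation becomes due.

Adding 54 calendar days to 2021-01-15 gives 2021-03-10, which is the last day of the inspection period.
The last day of the notice period: 2021-03-10 + 80 days = 2021-05-29.
From Saturday, 2021-05-29, 20 business days (May 31, Jun 1, Jun 2, Jun 3, …, Jun 23, Jun 24, Jun 25, skipping weekends) brings us to Friday, 2021-06-25, which is the last day of the waiting period.
Adding 14 calendar days to 2021-06-25 gives 2021-07-09, which is the date on which the repair-or-replace obligation becomes due. 2021-07-09 is a Friday, so no roll-forward applies.

2021-07-09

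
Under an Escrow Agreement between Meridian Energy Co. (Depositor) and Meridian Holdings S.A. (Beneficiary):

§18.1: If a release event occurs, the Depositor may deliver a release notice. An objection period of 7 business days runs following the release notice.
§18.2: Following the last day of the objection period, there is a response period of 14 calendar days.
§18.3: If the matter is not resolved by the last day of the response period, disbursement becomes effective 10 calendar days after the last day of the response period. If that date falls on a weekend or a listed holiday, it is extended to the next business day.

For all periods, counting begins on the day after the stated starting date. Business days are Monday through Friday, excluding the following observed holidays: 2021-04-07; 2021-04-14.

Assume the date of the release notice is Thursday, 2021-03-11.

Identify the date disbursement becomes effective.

From Thursday, 2021-03-11, 7 business days (Mar 12, Mar 15, Mar 16, Mar 17, Mar 18, Mar 19, Mar 22, skipping weekends) brings us to Monday, 2021-03-22, which is the last day of the objection period.
The last day of the response period: 14 calendar days after 2021-03-22 is 2021-04-05.
The date disbursement becomes effective: 10 calendar days after 2021-04-05 is 2021-04-15. 2021-04-15 is a Thursday and is not a listed holiday, so no roll-forward applies.

2021-04-15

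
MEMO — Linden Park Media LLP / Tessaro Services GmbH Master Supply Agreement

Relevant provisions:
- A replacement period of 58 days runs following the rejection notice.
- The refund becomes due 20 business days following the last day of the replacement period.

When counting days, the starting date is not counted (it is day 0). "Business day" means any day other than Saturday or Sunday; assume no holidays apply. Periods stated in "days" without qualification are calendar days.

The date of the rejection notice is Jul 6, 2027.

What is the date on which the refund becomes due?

The last day of the replacement period: 58 calendar days after Jul 6, 2027 is Sep 2, 2027.
The date on which the refund becomes due: 20 business days after Thursday, Sep 2, 2027, skipping weekends — Sep 3, Sep 6, Sep 7, Sep 8, …, Sep 28, Sep 29, Sep 30 — lands on Thursday, Sep 30, 2027.

Sep 30, 2027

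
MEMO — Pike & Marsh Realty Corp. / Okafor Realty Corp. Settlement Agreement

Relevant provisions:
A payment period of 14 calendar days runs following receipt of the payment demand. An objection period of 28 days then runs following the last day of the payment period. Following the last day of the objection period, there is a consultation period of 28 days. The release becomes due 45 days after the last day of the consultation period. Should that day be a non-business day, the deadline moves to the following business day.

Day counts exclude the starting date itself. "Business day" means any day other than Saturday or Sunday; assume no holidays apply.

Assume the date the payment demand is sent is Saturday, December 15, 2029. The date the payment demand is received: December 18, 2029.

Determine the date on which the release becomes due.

Adding 14 calendar days to December 18, 2029 gives January 1, 2030, which is the last day of the payment period.
The last day of the objection period: 28 calendar days after January 1, 2030 is January 29, 2030.
Adding 28 calendar days to January 29, 2030 gives February 26, 2030, which is the last day of the consultation period.
Adding 45 calendar days to February 26, 2030 gives April 12, 2030, which is the date on which the release becomes due. April 12, 2030 is a Friday, so no roll-forward applies.

April 12, 2030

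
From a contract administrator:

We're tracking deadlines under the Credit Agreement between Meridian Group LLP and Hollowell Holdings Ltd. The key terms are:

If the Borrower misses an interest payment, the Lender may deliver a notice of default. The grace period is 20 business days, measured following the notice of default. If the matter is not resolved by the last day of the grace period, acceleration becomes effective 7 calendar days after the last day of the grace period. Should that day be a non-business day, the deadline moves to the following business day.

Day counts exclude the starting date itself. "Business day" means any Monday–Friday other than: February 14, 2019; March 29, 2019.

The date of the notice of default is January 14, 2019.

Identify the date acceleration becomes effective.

February 18, 2019

From Monday, January 14, 2019, 20 business days (Jan 15, Jan 16, Jan 17, Jan 18, …, Feb 7, Feb 8, Feb 11, skipping weekends) brings us to Monday, February 11, 2019, which is the last day of the grace period.
Adding 7 calendar days to February 11, 2019 gives February 18, 2019, which is the date acceleration becomes effective. February 18, 2019 is a Monday and is not a listed holiday, so no roll-forward applies.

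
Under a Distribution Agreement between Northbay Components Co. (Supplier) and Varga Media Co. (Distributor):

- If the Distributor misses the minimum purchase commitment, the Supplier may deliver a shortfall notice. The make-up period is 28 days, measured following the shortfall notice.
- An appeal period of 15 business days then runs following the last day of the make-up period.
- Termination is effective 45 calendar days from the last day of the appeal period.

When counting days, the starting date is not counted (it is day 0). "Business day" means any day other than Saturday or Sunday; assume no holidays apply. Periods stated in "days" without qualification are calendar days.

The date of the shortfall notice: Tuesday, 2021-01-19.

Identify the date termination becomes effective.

Adding 28 calendar days to 2021-01-19 gives 2021-02-16, which is the last day of the make-up period.
The last day of the appeal period: counting 15 business days from Tuesday, 2021-02-16 (Feb 17, Feb 18, Feb 19, Feb 22, …, Mar 5, Mar 8, Mar 9, skipping weekends) reaches Tuesday, 2021-03-09.
Adding 45 calendar days to 2021-03-09 gives 2021-04-23, which is the date termination becomes effective.

2021-04-23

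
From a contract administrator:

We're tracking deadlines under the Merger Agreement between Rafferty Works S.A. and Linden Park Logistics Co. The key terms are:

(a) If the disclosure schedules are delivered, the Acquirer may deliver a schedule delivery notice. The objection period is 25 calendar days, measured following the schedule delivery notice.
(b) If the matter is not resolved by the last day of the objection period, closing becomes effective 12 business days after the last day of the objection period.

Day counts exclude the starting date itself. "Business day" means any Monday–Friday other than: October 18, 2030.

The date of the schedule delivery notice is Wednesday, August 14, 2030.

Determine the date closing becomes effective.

Adding 25 calendar days to August 14, 2030 gives September 8, 2030, which is the last day of the objection period.
From Sunday, September 8, 2030, 12 business days (Sep 9, Sep 10, Sep 11, Sep 12, …, Sep 20, Sep 23, Sep 24, skipping weekends) brings us to Tuesday, September 24, 2030, which is the date closing becomes effective.

September 24, 2030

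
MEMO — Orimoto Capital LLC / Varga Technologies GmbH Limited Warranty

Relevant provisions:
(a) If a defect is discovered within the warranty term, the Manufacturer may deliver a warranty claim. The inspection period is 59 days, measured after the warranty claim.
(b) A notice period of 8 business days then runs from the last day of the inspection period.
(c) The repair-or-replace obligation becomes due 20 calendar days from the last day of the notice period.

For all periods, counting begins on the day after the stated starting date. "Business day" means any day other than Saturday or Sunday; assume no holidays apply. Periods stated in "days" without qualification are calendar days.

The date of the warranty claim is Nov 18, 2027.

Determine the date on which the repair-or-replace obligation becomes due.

The last day of the inspection period: 59 calendar days after Nov 18, 2027 is Jan 16, 2028.
From Sunday, Jan 16, 2028, 8 business days (Jan 17, Jan 18, Jan 19, Jan 20, Jan 21, Jan 24, Jan 25, Jan 26, skipping weekends) brings us to Wednesday, Jan 26, 2028, which is the last day of the notice period.
The date on which the repair-or-replace obligation becomes due: 20 calendar days after Jan 26, 2028 is Feb 15, 2028.

Feb 15, 2028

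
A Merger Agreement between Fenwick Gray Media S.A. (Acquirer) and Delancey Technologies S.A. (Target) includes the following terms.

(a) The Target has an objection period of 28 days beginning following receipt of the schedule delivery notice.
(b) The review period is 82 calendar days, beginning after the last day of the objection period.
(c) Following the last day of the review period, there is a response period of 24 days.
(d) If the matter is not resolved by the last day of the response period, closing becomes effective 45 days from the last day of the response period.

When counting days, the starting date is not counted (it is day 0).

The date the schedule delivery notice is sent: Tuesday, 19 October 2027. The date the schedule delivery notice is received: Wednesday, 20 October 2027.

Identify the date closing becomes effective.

Adding 28 calendar days to 20 October 2027 gives 17 November 2027, which is the last day of the objection period.
The last day of the review period: 17 November 2027 + 82 days = 7 February 2028.
The last day of the response period: 24 calendar days after 7 February 2028 is 2 March 2028.
The date closing becomes effective: 45 calendar days after 2 March 2028 is 16 April 2028.

16 April 2028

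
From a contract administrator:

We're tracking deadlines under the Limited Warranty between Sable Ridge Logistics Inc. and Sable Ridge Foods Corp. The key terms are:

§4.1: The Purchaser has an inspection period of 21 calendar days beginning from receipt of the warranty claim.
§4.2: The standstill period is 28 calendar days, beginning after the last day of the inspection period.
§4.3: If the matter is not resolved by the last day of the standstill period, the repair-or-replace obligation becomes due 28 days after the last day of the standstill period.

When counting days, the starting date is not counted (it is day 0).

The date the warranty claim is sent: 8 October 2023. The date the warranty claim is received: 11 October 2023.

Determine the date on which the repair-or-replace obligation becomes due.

The last day of the inspection period: 11 October 2023 + 21 days = 1 November 2023.
The last day of the standstill period: 28 calendar days after 1 November 2023 is 29 November 2023.
The date on which the repair-or-replace obligation becomes due: 28 calendar days after 29 November 2023 is 27 December 2023.

27 December 2023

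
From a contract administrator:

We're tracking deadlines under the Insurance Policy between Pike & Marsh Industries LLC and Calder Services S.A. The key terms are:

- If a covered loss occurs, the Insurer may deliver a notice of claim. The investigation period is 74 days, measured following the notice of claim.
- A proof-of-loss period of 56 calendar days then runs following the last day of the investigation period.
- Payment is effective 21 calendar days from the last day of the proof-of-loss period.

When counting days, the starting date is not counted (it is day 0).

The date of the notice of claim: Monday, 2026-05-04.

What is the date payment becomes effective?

The last day of the investigation period: 74 calendar days after 2026-05-04 is 2026-07-17.
The last day of the proof-of-loss period: 56 calendar days after 2026-07-17 is 2026-09-11.
The date payment becomes effective: 2026-09-11 + 21 days = 2026-10-02.

2026-10-02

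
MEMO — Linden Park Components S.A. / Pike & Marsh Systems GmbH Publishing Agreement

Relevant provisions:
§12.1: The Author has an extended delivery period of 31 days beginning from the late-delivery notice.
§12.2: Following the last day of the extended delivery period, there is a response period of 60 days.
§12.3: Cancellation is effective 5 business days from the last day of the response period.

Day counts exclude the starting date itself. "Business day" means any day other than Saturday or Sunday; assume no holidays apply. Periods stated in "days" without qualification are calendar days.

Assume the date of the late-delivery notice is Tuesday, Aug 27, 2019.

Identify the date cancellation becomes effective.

Dec 3, 2019

The last day of the extended delivery period: Aug 27, 2019 + 31 days = Sep 27, 2019.
The last day of the response period: 60 calendar days after Sep 27, 2019 is Nov 26, 2019.
The date cancellation becomes effective: 5 business days after Tuesday, Nov 26, 2019, skipping weekends — Nov 27, Nov 28, Nov 29, Dec 2, Dec 3 — lands on Tuesday, Dec 3, 2019.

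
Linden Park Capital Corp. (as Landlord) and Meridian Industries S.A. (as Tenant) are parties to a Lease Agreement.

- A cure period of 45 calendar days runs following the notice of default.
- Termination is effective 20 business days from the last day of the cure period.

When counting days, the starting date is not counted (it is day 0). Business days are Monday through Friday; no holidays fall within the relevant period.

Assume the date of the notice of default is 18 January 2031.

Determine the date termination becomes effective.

1 April 2031

The last day of the cure period: 18 January 2031 + 45 days = 4 March 2031.
The date termination becomes effective: 20 business days after Tuesday, 4 March 2031, skipping weekends — Mar 5, Mar 6, Mar 7, Mar 10, …, Mar 28, Mar 31, Apr 1 — lands on Tuesday, 1 April 2031.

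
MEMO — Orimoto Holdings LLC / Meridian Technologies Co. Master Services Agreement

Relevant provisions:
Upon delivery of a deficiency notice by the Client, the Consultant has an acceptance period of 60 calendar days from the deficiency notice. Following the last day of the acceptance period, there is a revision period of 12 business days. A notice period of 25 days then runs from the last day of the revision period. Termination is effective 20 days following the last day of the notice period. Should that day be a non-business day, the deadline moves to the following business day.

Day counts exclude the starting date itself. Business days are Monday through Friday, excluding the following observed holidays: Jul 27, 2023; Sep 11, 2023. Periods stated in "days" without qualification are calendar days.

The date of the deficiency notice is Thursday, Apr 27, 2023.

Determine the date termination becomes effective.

Adding 60 calendar days to Apr 27, 2023 gives Jun 26, 2023, which is the last day of the acceptance period.
The last day of the revision period: counting 12 business days from Monday, Jun 26, 2023 (Jun 27, Jun 28, Jun 29, Jun 30, …, Jul 10, Jul 11, Jul 12, skipping weekends) reaches Wednesday, Jul 12, 2023.
The last day of the notice period: Jul 12, 2023 + 25 days = Aug 6, 2023.
The date termination becomes effective: Aug 6, 2023 + 20 days = Aug 26, 2023. That falls on a Saturday, so it rolls to the next business day, Monday, Aug 28, 2023.

Aug 28, 2023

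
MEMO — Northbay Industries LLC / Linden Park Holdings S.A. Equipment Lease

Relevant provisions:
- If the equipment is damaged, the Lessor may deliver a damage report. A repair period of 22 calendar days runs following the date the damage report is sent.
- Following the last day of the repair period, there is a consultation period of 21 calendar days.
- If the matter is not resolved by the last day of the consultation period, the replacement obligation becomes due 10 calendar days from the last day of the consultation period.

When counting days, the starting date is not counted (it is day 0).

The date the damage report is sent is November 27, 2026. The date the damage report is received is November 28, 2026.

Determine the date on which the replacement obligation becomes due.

January 19, 2027

Adding 22 calendar days to November 27, 2026 gives December 19, 2026, which is the last day of the repair period.
The last day of the consultation period: 21 calendar days after December 19, 2026 is January 9, 2027.
Adding 10 calendar days to January 9, 2027 gives January 19, 2027, which is the date on which the replacement obligation becomes due.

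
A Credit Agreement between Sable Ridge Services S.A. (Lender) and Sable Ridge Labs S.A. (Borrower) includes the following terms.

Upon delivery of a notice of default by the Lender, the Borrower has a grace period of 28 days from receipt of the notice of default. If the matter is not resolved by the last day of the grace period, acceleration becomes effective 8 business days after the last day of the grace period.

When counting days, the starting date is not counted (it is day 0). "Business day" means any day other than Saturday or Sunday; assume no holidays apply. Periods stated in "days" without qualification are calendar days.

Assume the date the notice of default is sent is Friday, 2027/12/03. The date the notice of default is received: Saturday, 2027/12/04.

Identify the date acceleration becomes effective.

2028/01/12

The last day of the grace period: 2027/12/04 + 28 days = 2028/01/01.
The date acceleration becomes effective: counting 8 business days from Saturday, 2028/01/01 (Jan 3, Jan 4, Jan 5, Jan 6, Jan 7, Jan 10, Jan 11, Jan 12, skipping weekends) reaches Wednesday, 2028/01/12.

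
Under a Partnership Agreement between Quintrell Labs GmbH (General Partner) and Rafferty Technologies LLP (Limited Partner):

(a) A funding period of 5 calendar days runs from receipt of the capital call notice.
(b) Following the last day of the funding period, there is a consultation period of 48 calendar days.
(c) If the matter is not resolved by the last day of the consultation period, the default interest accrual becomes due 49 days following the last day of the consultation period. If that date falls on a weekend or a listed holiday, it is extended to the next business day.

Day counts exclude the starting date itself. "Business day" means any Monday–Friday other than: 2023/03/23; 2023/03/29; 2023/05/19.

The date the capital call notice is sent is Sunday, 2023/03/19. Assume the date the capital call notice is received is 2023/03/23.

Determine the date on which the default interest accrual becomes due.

The last day of the funding period: 5 calendar days after 2023/03/23 is 2023/03/28.
The last day of the consultation period: 48 calendar days after 2023/03/28 is 2023/05/15.
Adding 49 calendar days to 2023/05/15 gives 2023/07/03, which is the date on which the default interest accrual becomes due. 2023/07/03 is a Monday and is not a listed holiday, so no roll-forward applies.

2023/07/03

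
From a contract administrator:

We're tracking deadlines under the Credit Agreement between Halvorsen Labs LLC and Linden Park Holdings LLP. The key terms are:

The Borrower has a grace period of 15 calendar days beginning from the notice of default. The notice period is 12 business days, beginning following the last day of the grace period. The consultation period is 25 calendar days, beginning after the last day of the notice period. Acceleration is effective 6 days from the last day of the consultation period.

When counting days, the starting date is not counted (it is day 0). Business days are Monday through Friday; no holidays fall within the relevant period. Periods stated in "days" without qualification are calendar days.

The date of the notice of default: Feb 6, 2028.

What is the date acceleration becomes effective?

The last day of the grace period: Feb 6, 2028 + 15 days = Feb 21, 2028.
From Monday, Feb 21, 2028, 12 business days (Feb 22, Feb 23, Feb 24, Feb 25, …, Mar 6, Mar 7, Mar 8, skipping weekends) brings us to Wednesday, Mar 8, 2028, which is the last day of the notice period.
The last day of the consultation period: Mar 8, 2028 + 25 days = Apr 2, 2028.
Adding 6 calendar days to Apr 2, 2028 gives Apr 8, 2028, which is the date acceleration becomes effective.

Apr 8, 2028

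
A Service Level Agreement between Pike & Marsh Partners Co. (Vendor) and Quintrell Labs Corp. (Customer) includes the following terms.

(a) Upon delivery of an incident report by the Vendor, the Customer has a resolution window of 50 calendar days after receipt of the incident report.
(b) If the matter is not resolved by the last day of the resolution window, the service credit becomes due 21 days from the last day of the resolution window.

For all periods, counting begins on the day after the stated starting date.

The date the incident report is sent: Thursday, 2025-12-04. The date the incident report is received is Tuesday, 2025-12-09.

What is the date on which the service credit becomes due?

2026-02-18

The last day of the resolution window: 50 calendar days after 2025-12-09 is 2026-01-28.
Adding 21 calendar days to 2026-01-28 gives 2026-02-18, which is the date on which the service credit becomes due.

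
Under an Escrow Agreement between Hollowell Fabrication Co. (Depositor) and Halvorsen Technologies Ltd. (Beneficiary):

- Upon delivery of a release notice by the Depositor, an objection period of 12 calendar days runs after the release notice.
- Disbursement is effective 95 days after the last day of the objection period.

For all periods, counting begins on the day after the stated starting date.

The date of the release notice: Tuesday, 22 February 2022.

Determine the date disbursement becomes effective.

The last day of the objection period: 12 calendar days after 22 February 2022 is 6 March 2022.
The date disbursement becomes effective: 95 calendar days after 6 March 2022 is 9 June 2022.

9 June 2022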